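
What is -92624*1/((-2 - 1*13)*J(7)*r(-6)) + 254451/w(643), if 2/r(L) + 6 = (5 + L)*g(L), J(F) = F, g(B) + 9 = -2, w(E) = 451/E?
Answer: 493819795/1353 ≈ 3.6498e+5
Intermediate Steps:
g(B) = -11 (g(B) = -9 - 2 = -11)
r(L) = 2/(-61 - 11*L) (r(L) = 2/(-6 + (5 + L)*(-11)) = 2/(-6 + (-55 - 11*L)) = 2/(-61 - 11*L))
-92624*1/((-2 - 1*13)*J(7)*r(-6)) + 254451/w(643) = -92624*5/(14*(-2 - 1*13)) + 254451/((451/643)) = -92624*5/(14*(-2 - 13)) + 254451/((451*(1/643))) = -92624/(((2/5)*(-15))*7) + 254451/(451/643) = -92624/(((2*(⅕))*(-15))*7) + 254451*(643/451) = -92624/(((⅖)*(-15))*7) + 163611993/451 = -92624/((-6*7)) + 163611993/451 = -92624/(-42) + 163611993/451 = -92624*(-1/42) + 163611993/451 = 6616/3 + 163611993/451 = 493819795/1353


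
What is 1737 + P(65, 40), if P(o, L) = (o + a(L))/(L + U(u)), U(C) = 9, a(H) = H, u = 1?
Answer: 12174/7 ≈ 1739.1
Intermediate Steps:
P(o, L) = (L + o)/(9 + L) (P(o, L) = (o + L)/(L + 9) = (L + o)/(9 + L))
1737 + P(65, 40) = 1737 + (40 + 65)/(9 + 40) = 1737 + 105/49 = 1737 + (1/49)*105 = 1737 + 15/7 = 12174/7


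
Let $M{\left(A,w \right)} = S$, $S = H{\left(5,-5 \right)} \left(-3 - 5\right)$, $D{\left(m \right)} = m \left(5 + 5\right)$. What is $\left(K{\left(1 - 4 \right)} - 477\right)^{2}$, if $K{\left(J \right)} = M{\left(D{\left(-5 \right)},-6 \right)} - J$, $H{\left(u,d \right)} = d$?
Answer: $188356$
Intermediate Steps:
$D{\left(m \right)} = 10 m$ ($D{\left(m \right)} = m 10 = 10 m$)
$S = 40$ ($S = - 5 \left(-3 - 5\right) = \left(-5\right) \left(-8\right) = 40$)
$M{\left(A,w \right)} = 40$
$K{\left(J \right)} = 40 - J$
$\left(K{\left(1 - 4 \right)} - 477\right)^{2} = \left(\left(40 - \left(1 - 4\right)\right) - 477\right)^{2} = \left(\left(40 - -3\right) - 477\right)^{2} = \left(\left(40 + 3\right) - 477\right)^{2} = \left(43 - 477\right)^{2} = \left(-434\right)^{2} = 188356$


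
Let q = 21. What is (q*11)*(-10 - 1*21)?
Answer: -7161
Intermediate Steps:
(q*11)*(-10 - 1*21) = (21*11)*(-10 - 1*21) = 231*(-10 - 21) = 231*(-31) = -7161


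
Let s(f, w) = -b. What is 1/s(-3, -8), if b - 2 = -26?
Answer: 1/24 ≈ 0.041667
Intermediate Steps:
b = -24 (b = 2 - 26 = -24)
s(f, w) = 24 (s(f, w) = -1*(-24) = 24)
1/s(-3, -8) = 1/24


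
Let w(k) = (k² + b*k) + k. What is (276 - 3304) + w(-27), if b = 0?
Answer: -2326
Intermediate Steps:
w(k) = k + k² (w(k) = (k² + 0*k) + k = (k² + 0) + k = k² + k = k + k²)
(276 - 3304) + w(-27) = (276 - 3304) - 27*(1 - 27) = -3028 - 27*(-26) = -3028 + 702 = -2326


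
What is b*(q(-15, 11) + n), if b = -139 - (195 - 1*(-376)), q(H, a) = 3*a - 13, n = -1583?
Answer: 1109730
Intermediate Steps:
q(H, a) = -13 + 3*a
b = -710 (b = -139 - (195 + 376) = -139 - 1*571 = -139 - 571 = -710)
b*(q(-15, 11) + n) = -710*((-13 + 3*11) - 1583) = -710*((-13 + 33) - 1583) = -710*(20 - 1583) = -710*(-1563) = 1109730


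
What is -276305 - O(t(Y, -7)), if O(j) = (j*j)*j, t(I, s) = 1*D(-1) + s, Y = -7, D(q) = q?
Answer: -275793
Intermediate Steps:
t(I, s) = -1 + s (t(I, s) = 1*(-1) + s = -1 + s)
O(j) = j³ (O(j) = j²*j = j³)
-276305 - O(t(Y, -7)) = -276305 - (-1 - 7)³ = -276305 - 1*(-8)³ = -276305 - 1*(-512) = -276305 + 512 = -275793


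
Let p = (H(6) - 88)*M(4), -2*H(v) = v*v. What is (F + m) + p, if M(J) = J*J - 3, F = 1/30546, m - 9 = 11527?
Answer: 310286269/30546 ≈ 10158.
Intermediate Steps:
m = 11536 (m = 9 + 11527 = 11536)
F = 1/30546 ≈ 3.2738e-5
M(J) = -3 + J**2 (M(J) = J**2 - 3 = -3 + J**2)
H(v) = -v**2/2 (H(v) = -v*v/2 = -v**2/2)
p = -1378 (p = (-1/2*6**2 - 88)*(-3 + 4**2) = (-1/2*36 - 88)*(-3 + 16) = (-18 - 88)*13 = -106*13 = -1378)
(F + m) + p = (1/30546 + 11536) - 1378 = 352378657/30546 - 1378 = 310286269/30546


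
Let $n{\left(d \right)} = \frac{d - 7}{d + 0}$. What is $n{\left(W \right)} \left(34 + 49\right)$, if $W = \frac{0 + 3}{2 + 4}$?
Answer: $-1079$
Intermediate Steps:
$W = \frac{1}{2}$ ($W = \frac{3}{6} = 3 \cdot \frac{1}{6} = \frac{1}{2} \approx 0.5$)
$n{\left(d \right)} = \frac{-7 + d}{d}$
$n{\left(W \right)} \left(34 + 49\right) = \frac{1}{\frac{1}{2}} \left(-7 + \frac{1}{2}\right) \left(34 + 49\right) = 2 \left(- \frac{13}{2}\right) 83 = \left(-13\right) 83 = -1079$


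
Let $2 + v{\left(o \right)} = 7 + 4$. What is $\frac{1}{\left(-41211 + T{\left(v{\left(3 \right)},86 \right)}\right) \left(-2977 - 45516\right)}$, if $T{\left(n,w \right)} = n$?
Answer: $\frac{1}{1998008586} \approx 5.005 \cdot 10^{-10}$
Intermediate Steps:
$v{\left(o \right)} = 9$ ($v{\left(o \right)} = -2 + \left(7 + 4\right) = -2 + 11 = 9$)
$\frac{1}{\left(-41211 + T{\left(v{\left(3 \right)},86 \right)}\right) \left(-2977 - 45516\right)} = \frac{1}{\left(-41211 + 9\right) \left(-2977 - 45516\right)} = \frac{1}{\left(-41202\right) \left(-48493\right)} = \frac{1}{1998008586}$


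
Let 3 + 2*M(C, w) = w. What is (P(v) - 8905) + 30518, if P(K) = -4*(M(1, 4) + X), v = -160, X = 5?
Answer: 21591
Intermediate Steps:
M(C, w) = -3/2 + w/2
P(K) = -22 (P(K) = -4*((-3/2 + (½)*4) + 5) = -4*((-3/2 + 2) + 5) = -4*(½ + 5) = -4*11/2 = -22)
(P(v) - 8905) + 30518 = (-22 - 8905) + 30518 = -8927 + 30518 = 21591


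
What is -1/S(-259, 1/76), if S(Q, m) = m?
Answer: -76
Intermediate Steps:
-1/S(-259, 1/76) = -1/(1/76) = -1/1/76 = -1*76 = -76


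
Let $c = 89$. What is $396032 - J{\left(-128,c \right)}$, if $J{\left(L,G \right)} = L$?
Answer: $396160$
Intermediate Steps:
$396032 - J{\left(-128,c \right)} = 396032 - -128 = 396032 + 128 = 396160$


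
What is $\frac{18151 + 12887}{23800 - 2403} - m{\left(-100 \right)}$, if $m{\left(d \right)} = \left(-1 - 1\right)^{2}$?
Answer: $- \frac{54550}{21397} \approx -2.5494$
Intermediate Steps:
$m{\left(d \right)} = 4$ ($m{\left(d \right)} = \left(-2\right)^{2} = 4$)
$\frac{18151 + 12887}{23800 - 2403} - m{\left(-100 \right)} = \frac{18151 + 12887}{23800 - 2403} - 4 = \frac{31038}{21397} - 4 = - \frac{54550}{21397}$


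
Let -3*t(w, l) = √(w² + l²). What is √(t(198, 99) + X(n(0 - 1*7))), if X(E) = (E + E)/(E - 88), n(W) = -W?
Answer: √(-14 - 2673*√5)/9 ≈ 8.6002*I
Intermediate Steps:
t(w, l) = -√(l² + w²)/3 (t(w, l) = -√(w² + l²)/3 = -√(l² + w²)/3)
X(E) = 2*E/(-88 + E) (X(E) = (2*E)/(-88 + E) = 2*E/(-88 + E))
√(t(198, 99) + X(n(0 - 1*7))) = √(-√(99² + 198²)/3 + 2*(-(0 - 1*7))/(-88 - (0 - 1*7))) = √(-√(9801 + 39204)/3 + 2*(-(0 - 7))/(-88 - (0 - 7))) = √(-33*√5 + 2*(-1*(-7))/(-88 - 1*(-7))) = √(-33*√5 + 2*7/(-88 + 7)) = √(-33*√5 + 2*7/(-81)) = √(-33*√5 + 2*7*(-1/81)) = √(-33*√5 - 14/81) = √(-14/81 - 33*√5)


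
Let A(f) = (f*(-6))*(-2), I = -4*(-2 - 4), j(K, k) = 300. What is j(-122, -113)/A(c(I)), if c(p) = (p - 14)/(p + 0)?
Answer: 60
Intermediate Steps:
I = 24 (I = -4*(-6) = 24)
c(p) = (-14 + p)/p
A(f) = 12*f (A(f) = -6*f*(-2) = 12*f)
j(-122, -113)/A(c(I)) = 300/((12*((-14 + 24)/24))) = 300/((12*((1/24)*10))) = 300/((12*(5/12))) = 300/5 = 300*(⅕) = 60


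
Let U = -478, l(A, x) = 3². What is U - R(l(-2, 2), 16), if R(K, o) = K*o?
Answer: -622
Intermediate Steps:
l(A, x) = 9
U - R(l(-2, 2), 16) = -478 - 9*16 = -478 - 1*144 = -478 - 144 = -622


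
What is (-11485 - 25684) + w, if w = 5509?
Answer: -31660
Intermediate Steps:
(-11485 - 25684) + w = (-11485 - 25684) + 5509 = -37169 + 5509 = -31660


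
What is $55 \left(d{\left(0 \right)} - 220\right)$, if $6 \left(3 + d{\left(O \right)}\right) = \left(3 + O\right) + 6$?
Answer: $- \frac{24365}{2} \approx -12183.0$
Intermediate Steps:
$d{\left(O \right)} = - \frac{3}{2} + \frac{O}{6}$ ($d{\left(O \right)} = -3 + \frac{\left(3 + O\right) + 6}{6} = -3 + \frac{9 + O}{6} = -3 + \left(\frac{3}{2} + \frac{O}{6}\right) = - \frac{3}{2} + \frac{O}{6}$)
$55 \left(d{\left(0 \right)} - 220\right) = 55 \left(\left(- \frac{3}{2} + \frac{1}{6} \cdot 0\right) - 220\right) = 55 \left(\left(- \frac{3}{2} + 0\right) - 220\right) = 55 \left(- \frac{3}{2} - 220\right) = 55 \left(- \frac{443}{2}\right) = - \frac{24365}{2}$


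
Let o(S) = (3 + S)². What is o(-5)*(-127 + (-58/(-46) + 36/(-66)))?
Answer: -127800/253 ≈ -505.14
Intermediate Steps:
o(-5)*(-127 + (-58/(-46) + 36/(-66))) = (3 - 5)²*(-127 + (-58/(-46) + 36/(-66))) = (-2)²*(-127 + (-58*(-1/46) + 36*(-1/66))) = 4*(-127 + (29/23 - 6/11)) = 4*(-127 + 181/253) = 4*(-31950/253) = -127800/253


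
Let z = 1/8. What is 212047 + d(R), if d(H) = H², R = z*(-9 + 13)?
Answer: 848189/4 ≈ 2.1205e+5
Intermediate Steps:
z = ⅛ ≈ 0.12500
R = ½ (R = (-9 + 13)/8 = (⅛)*4 = ½ ≈ 0.50000)
212047 + d(R) = 212047 + (½)² = 212047 + ¼ = 848189/4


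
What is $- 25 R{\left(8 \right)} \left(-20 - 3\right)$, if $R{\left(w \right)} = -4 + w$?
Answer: $2300$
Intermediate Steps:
$- 25 R{\left(8 \right)} \left(-20 - 3\right) = - 25 \left(-4 + 8\right) \left(-20 - 3\right) = \left(-25\right) 4 \left(-23\right) = \left(-100\right) \left(-23\right) = 2300$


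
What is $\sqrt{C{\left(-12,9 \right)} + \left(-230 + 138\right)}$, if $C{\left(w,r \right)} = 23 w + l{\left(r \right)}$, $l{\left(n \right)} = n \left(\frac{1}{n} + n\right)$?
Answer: $i \sqrt{286} \approx 16.912 i$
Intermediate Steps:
$l{\left(n \right)} = n \left(n + \frac{1}{n}\right)$
$C{\left(w,r \right)} = 1 + r^{2} + 23 w$ ($C{\left(w,r \right)} = 23 w + \left(1 + r^{2}\right) = 1 + r^{2} + 23 w$)
$\sqrt{C{\left(-12,9 \right)} + \left(-230 + 138\right)} = \sqrt{\left(1 + 9^{2} + 23 \left(-12\right)\right) + \left(-230 + 138\right)} = \sqrt{\left(1 + 81 - 276\right) - 92} = \sqrt{-194 - 92} = \sqrt{-286} = i \sqrt{286}$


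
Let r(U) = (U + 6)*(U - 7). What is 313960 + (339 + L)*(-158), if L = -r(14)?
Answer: 282518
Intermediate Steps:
r(U) = (-7 + U)*(6 + U) (r(U) = (6 + U)*(-7 + U) = (-7 + U)*(6 + U))
L = -140 (L = -(-42 + 14² - 1*14) = -(-42 + 196 - 14) = -1*140 = -140)
313960 + (339 + L)*(-158) = 313960 + (339 - 140)*(-158) = 313960 + 199*(-158) = 313960 - 31442 = 282518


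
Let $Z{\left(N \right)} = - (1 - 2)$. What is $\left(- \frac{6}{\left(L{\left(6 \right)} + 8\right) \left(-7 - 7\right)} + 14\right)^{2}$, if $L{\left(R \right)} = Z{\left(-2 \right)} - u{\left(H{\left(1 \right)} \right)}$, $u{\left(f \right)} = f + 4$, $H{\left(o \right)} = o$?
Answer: $\frac{156025}{784} \approx 199.01$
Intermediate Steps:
$u{\left(f \right)} = 4 + f$
$Z{\left(N \right)} = 1$ ($Z{\left(N \right)} = \left(-1\right) \left(-1\right) = 1$)
$L{\left(R \right)} = -4$ ($L{\left(R \right)} = 1 - \left(4 + 1\right) = 1 - 5 = -4$)
$\left(- \frac{6}{\left(L{\left(6 \right)} + 8\right) \left(-7 - 7\right)} + 14\right)^{2} = \left(- \frac{6}{\left(-4 + 8\right) \left(-7 - 7\right)} + 14\right)^{2} = \left(- \frac{6}{4 \left(-14\right)} + 14\right)^{2} = \left(- \frac{6}{-56} + 14\right)^{2} = \left(\left(-6\right) \left(- \frac{1}{56}\right) + 14\right)^{2} = \left(\frac{3}{28} + 14\right)^{2} = \left(\frac{395}{28}\right)^{2} = \frac{156025}{784}$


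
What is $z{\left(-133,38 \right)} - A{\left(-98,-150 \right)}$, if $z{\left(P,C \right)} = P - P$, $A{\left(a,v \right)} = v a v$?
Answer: $2205000$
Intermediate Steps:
$A{\left(a,v \right)} = a v^{2}$ ($A{\left(a,v \right)} = a v v = a v^{2}$)
$z{\left(P,C \right)} = 0$
$z{\left(-133,38 \right)} - A{\left(-98,-150 \right)} = 0 - - 98 \left(-150\right)^{2} = 0 - \left(-98\right) 22500 = 0 - -2205000 = 0 + 2205000 = 2205000$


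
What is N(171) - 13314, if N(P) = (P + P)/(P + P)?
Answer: -13313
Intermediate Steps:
N(P) = 1 (N(P) = (2*P)/((2*P)) = (2*P)*(1/(2*P)) = 1)
N(171) - 13314 = 1 - 13314 = -13313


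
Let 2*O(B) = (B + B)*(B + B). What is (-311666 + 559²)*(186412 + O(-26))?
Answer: 153027660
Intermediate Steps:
O(B) = 2*B² (O(B) = ((B + B)*(B + B))/2 = ((2*B)*(2*B))/2 = (4*B²)/2 = 2*B²)
(-311666 + 559²)*(186412 + O(-26)) = (-311666 + 559²)*(186412 + 2*(-26)²) = (-311666 + 312481)*(186412 + 2*676) = 815*(186412 + 1352) = 815*187764 = 153027660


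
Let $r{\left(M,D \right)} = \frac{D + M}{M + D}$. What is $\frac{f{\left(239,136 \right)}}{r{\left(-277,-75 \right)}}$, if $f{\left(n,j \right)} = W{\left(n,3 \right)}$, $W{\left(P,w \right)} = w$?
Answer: $3$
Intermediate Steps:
$r{\left(M,D \right)} = 1$ ($r{\left(M,D \right)} = \frac{D + M}{D + M} = 1$)
$f{\left(n,j \right)} = 3$
$\frac{f{\left(239,136 \right)}}{r{\left(-277,-75 \right)}} = \frac{3}{1} = 3 \cdot 1 = 3$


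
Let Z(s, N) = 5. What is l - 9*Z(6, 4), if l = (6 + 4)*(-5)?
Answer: -95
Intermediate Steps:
l = -50 (l = 10*(-5) = -50)
l - 9*Z(6, 4) = -50 - 9*5 = -50 - 45 = -95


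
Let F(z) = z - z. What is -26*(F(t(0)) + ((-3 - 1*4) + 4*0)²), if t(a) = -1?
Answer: -1274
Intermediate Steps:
F(z) = 0
-26*(F(t(0)) + ((-3 - 1*4) + 4*0)²) = -26*(0 + ((-3 - 1*4) + 4*0)²) = -26*(0 + ((-3 - 4) + 0)²) = -26*(0 + (-7 + 0)²) = -26*(0 + (-7)²) = -26*(0 + 49) = -26*49 = -1274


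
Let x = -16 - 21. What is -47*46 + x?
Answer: -2199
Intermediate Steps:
x = -37
-47*46 + x = -47*46 - 37 = -2162 - 37 = -2199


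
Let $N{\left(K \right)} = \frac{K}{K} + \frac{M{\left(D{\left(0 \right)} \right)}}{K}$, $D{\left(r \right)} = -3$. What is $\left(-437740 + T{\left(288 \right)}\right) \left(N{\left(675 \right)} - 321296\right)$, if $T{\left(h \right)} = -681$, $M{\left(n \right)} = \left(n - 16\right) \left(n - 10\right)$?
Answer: $\frac{95082062466638}{675} \approx 1.4086 \cdot 10^{11}$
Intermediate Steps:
$M{\left(n \right)} = \left(-16 + n\right) \left(-10 + n\right)$
$N{\left(K \right)} = 1 + \frac{247}{K}$ ($N{\left(K \right)} = \frac{K}{K} + \frac{160 + \left(-3\right)^{2} - -78}{K} = 1 + \frac{160 + 9 + 78}{K} = 1 + \frac{247}{K}$)
$\left(-437740 + T{\left(288 \right)}\right) \left(N{\left(675 \right)} - 321296\right) = \left(-437740 - 681\right) \left(\frac{247 + 675}{675} - 321296\right) = - 438421 \left(\frac{1}{675} \cdot 922 - 321296\right) = - 438421 \left(\frac{922}{675} - 321296\right) = \left(-438421\right) \left(- \frac{216873878}{675}\right) = \frac{95082062466638}{675}$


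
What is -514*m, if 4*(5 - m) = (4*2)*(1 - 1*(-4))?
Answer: 2570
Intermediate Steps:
m = -5 (m = 5 - 4*2*(1 - 1*(-4))/4 = 5 - 2*(1 + 4) = 5 - 2*5 = 5 - ¼*40 = 5 - 10 = -5)
-514*m = -514*(-5) = 2570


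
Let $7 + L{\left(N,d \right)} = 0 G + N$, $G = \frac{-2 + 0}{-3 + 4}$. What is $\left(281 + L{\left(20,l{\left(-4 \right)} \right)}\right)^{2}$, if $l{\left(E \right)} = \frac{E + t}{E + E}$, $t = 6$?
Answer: $86436$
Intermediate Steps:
$l{\left(E \right)} = \frac{6 + E}{2 E}$ ($l{\left(E \right)} = \frac{E + 6}{E + E} = \frac{6 + E}{2 E}$)
$G = -2$ ($G = - \frac{2}{1} = \left(-2\right) 1 = -2$)
$L{\left(N,d \right)} = -7 + N$ ($L{\left(N,d \right)} = -7 + \left(0 \left(-2\right) + N\right) = -7 + \left(0 + N\right) = -7 + N$)
$\left(281 + L{\left(20,l{\left(-4 \right)} \right)}\right)^{2} = \left(281 + \left(-7 + 20\right)\right)^{2} = \left(281 + 13\right)^{2} = 294^{2} = 86436$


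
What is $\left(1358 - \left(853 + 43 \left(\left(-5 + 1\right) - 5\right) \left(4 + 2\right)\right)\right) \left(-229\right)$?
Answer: $-647383$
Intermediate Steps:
$\left(1358 - \left(853 + 43 \left(\left(-5 + 1\right) - 5\right) \left(4 + 2\right)\right)\right) \left(-229\right) = \left(1358 - \left(853 + 43 \left(-4 - 5\right) 6\right)\right) \left(-229\right) = \left(1358 - \left(853 + 43 \left(\left(-9\right) 6\right)\right)\right) \left(-229\right) = \left(1358 - -1469\right) \left(-229\right) = \left(1358 + \left(-853 + 2322\right)\right) \left(-229\right) = \left(1358 + 1469\right) \left(-229\right) = 2827 \left(-229\right) = -647383$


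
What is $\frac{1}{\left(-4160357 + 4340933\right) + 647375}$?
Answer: $\frac{1}{827951} \approx 1.2078 \cdot 10^{-6}$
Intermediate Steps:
$\frac{1}{\left(-4160357 + 4340933\right) + 647375} = \frac{1}{180576 + 647375} = \frac{1}{827951}$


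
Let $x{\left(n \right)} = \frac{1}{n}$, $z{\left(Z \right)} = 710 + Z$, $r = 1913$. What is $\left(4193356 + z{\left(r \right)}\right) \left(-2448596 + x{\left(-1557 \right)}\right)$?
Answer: $- \frac{15997018768964567}{1557} \approx -1.0274 \cdot 10^{13}$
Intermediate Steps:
$\left(4193356 + z{\left(r \right)}\right) \left(-2448596 + x{\left(-1557 \right)}\right) = \left(4193356 + \left(710 + 1913\right)\right) \left(-2448596 + \frac{1}{-1557}\right) = \left(4193356 + 2623\right) \left(-2448596 - \frac{1}{1557}\right) = 4195979 \left(- \frac{3812463973}{1557}\right) = - \frac{15997018768964567}{1557}$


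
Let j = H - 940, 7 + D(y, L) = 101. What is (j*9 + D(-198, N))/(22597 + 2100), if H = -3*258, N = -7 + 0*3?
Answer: -15332/24697 ≈ -0.62080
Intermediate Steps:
N = -7 (N = -7 + 0 = -7)
D(y, L) = 94 (D(y, L) = -7 + 101 = 94)
H = -774
j = -1714 (j = -774 - 940 = -1714)
(j*9 + D(-198, N))/(22597 + 2100) = (-1714*9 + 94)/(22597 + 2100) = (-15426 + 94)/24697 = -15332*1/24697 = -15332/24697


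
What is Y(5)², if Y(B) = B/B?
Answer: 1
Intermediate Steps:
Y(B) = 1
Y(5)² = 1² = 1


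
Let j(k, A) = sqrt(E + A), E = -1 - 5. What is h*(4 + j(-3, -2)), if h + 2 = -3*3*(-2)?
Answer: 64 + 32*I*sqrt(2) ≈ 64.0 + 45.255*I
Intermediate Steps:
E = -6
j(k, A) = sqrt(-6 + A)
h = 16 (h = -2 - 3*3*(-2) = -2 - 9*(-2) = -2 + 18 = 16)
h*(4 + j(-3, -2)) = 16*(4 + sqrt(-6 - 2)) = 16*(4 + sqrt(-8)) = 16*(4 + 2*I*sqrt(2)) = 64 + 32*I*sqrt(2)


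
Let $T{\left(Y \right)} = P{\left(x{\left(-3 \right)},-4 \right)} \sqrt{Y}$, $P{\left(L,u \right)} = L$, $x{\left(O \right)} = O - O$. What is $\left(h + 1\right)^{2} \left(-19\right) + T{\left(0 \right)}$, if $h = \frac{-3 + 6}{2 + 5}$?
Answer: $- \frac{1900}{49} \approx -38.776$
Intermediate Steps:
$h = \frac{3}{7} \approx 0.42857$
$x{\left(O \right)} = 0$
$T{\left(Y \right)} = 0$ ($T{\left(Y \right)} = 0 \sqrt{Y} = 0$)
$\left(h + 1\right)^{2} \left(-19\right) + T{\left(0 \right)} = \left(\frac{3}{7} + 1\right)^{2} \left(-19\right) + 0 = \left(\frac{10}{7}\right)^{2} \left(-19\right) + 0 = \frac{100}{49} \left(-19\right) + 0 = - \frac{1900}{49} + 0 = - \frac{1900}{49}$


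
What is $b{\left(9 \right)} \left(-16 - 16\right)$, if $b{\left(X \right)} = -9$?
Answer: $288$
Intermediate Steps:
$b{\left(9 \right)} \left(-16 - 16\right) = - 9 \left(-16 - 16\right) = \left(-9\right) \left(-32\right) = 288$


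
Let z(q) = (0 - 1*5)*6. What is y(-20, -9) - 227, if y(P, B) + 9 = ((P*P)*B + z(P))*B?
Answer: 32434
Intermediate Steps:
z(q) = -30 (z(q) = (0 - 5)*6 = -5*6 = -30)
y(P, B) = -9 + B*(-30 + B*P²) (y(P, B) = -9 + ((P*P)*B - 30)*B = -9 + (P²*B - 30)*B = -9 + (B*P² - 30)*B = -9 + (-30 + B*P²)*B = -9 + B*(-30 + B*P²))
y(-20, -9) - 227 = (-9 - 30*(-9) + (-9)²*(-20)²) - 227 = (-9 + 270 + 81*400) - 227 = (-9 + 270 + 32400) - 227 = 32661 - 227 = 32434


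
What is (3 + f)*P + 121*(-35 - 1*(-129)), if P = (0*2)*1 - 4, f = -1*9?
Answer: 11398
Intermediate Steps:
f = -9
P = -4 (P = 0*1 - 4 = 0 - 4 = -4)
(3 + f)*P + 121*(-35 - 1*(-129)) = (3 - 9)*(-4) + 121*(-35 - 1*(-129)) = -6*(-4) + 121*(-35 + 129) = 24 + 121*94 = 24 + 11374 = 11398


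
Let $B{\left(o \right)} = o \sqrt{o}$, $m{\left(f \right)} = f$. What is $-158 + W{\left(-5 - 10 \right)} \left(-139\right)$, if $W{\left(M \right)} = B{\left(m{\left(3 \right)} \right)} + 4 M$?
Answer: $8182 - 417 \sqrt{3} \approx 7459.7$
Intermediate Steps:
$B{\left(o \right)} = o^{\frac{3}{2}}$
$W{\left(M \right)} = 3 \sqrt{3} + 4 M$ ($W{\left(M \right)} = 3^{\frac{3}{2}} + 4 M = 3 \sqrt{3} + 4 M$)
$-158 + W{\left(-5 - 10 \right)} \left(-139\right) = -158 + \left(3 \sqrt{3} + 4 \left(-5 - 10\right)\right) \left(-139\right) = -158 + \left(3 \sqrt{3} + 4 \left(-15\right)\right) \left(-139\right) = -158 + \left(3 \sqrt{3} - 60\right) \left(-139\right) = -158 + \left(-60 + 3 \sqrt{3}\right) \left(-139\right) = -158 + \left(8340 - 417 \sqrt{3}\right) = 8182 - 417 \sqrt{3}$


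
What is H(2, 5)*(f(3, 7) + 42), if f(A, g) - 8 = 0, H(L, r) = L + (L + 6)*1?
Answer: 500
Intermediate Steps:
H(L, r) = 6 + 2*L (H(L, r) = L + (6 + L)*1 = L + (6 + L) = 6 + 2*L)
f(A, g) = 8 (f(A, g) = 8 + 0 = 8)
H(2, 5)*(f(3, 7) + 42) = (6 + 2*2)*(8 + 42) = (6 + 4)*50 = 10*50 = 500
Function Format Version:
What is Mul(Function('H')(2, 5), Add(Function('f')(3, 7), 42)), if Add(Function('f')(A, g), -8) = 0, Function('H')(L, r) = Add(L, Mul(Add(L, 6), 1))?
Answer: 500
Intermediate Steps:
Function('H')(L, r) = Add(6, Mul(2, L)) (Function('H')(L, r) = Add(L, Mul(Add(6, L), 1)) = Add(L, Add(6, L)) = Add(6, Mul(2, L)))
Function('f')(A, g) = 8 (Function('f')(A, g) = Add(8, 0) = 8)
Mul(Function('H')(2, 5), Add(Function('f')(3, 7), 42)) = Mul(Add(6, Mul(2, 2)), Add(8, 42)) = Mul(Add(6, 4), 50) = Mul(10, 50) = 500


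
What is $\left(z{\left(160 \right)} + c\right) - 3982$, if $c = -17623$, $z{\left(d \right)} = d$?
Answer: $-21445$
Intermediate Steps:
$\left(z{\left(160 \right)} + c\right) - 3982 = \left(160 - 17623\right) - 3982 = -17463 - 3982 = -21445$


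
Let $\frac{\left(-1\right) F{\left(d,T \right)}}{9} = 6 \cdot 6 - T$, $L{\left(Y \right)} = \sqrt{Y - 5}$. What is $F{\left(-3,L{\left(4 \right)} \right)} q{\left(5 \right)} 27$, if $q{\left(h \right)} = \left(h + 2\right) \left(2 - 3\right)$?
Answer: $61236 - 1701 i \approx 61236.0 - 1701.0 i$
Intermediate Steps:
$q{\left(h \right)} = -2 - h$ ($q{\left(h \right)} = \left(2 + h\right) \left(-1\right) = -2 - h$)
$L{\left(Y \right)} = \sqrt{-5 + Y}$
$F{\left(d,T \right)} = -324 + 9 T$ ($F{\left(d,T \right)} = - 9 \left(6 \cdot 6 - T\right) = - 9 \left(36 - T\right) = -324 + 9 T$)
$F{\left(-3,L{\left(4 \right)} \right)} q{\left(5 \right)} 27 = \left(-324 + 9 \sqrt{-5 + 4}\right) \left(-2 - 5\right) 27 = \left(-324 + 9 \sqrt{-1}\right) \left(-2 - 5\right) 27 = \left(-324 + 9 i\right) \left(-7\right) 27 = \left(2268 - 63 i\right) 27 = 61236 - 1701 i$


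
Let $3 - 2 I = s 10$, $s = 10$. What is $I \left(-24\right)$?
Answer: $1164$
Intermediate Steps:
$I = - \frac{97}{2}$ ($I = \frac{3}{2} - \frac{10 \cdot 10}{2} = \frac{3}{2} - 50 = - \frac{97}{2} \approx -48.5$)
$I \left(-24\right) = \left(- \frac{97}{2}\right) \left(-24\right) = 1164$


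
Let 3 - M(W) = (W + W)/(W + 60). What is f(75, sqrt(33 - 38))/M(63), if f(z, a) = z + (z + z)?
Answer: 1025/9 ≈ 113.89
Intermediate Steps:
f(z, a) = 3*z (f(z, a) = z + 2*z = 3*z)
M(W) = 3 - 2*W/(60 + W) (M(W) = 3 - (W + W)/(W + 60) = 3 - 2*W/(60 + W))
f(75, sqrt(33 - 38))/M(63) = (3*75)/(((180 + 63)/(60 + 63))) = 225/((243/123)) = 225/(((1/123)*243)) = 225/(81/41) = 225*(41/81) = 1025/9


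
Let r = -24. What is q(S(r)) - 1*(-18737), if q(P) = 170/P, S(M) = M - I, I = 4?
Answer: 262233/14 ≈ 18731.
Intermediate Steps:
S(M) = -4 + M (S(M) = M - 1*4 = M - 4 = -4 + M)
q(S(r)) - 1*(-18737) = 170/(-4 - 24) - 1*(-18737) = 170/(-28) + 18737 = 170*(-1/28) + 18737 = -85/14 + 18737 = 262233/14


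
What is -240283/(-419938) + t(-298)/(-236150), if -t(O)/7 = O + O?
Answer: 27495424557/49584179350 ≈ 0.55452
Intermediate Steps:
t(O) = -14*O (t(O) = -7*(O + O) = -14*O)
-240283/(-419938) + t(-298)/(-236150) = -240283/(-419938) - 14*(-298)/(-236150) = -240283*(-1/419938) + 4172*(-1/236150) = 240283/419938 - 2086/118075 = 27495424557/49584179350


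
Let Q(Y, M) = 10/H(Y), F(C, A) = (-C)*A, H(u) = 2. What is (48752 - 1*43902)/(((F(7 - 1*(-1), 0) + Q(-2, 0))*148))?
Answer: 485/74 ≈ 6.5541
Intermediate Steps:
F(C, A) = -A*C
Q(Y, M) = 5 (Q(Y, M) = 10/2 = 10*(½) = 5)
(48752 - 1*43902)/(((F(7 - 1*(-1), 0) + Q(-2, 0))*148)) = (48752 - 1*43902)/(((-1*0*(7 - 1*(-1)) + 5)*148)) = (48752 - 43902)/(((-1*0*(7 + 1) + 5)*148)) = 4850/(((-1*0*8 + 5)*148)) = 4850/(((0 + 5)*148)) = 4850/((5*148)) = 4850/740 = 4850*(1/740) = 485/74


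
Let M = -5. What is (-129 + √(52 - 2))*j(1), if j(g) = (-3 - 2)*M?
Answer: -3225 + 125*√2 ≈ -3048.2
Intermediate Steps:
j(g) = 25 (j(g) = (-3 - 2)*(-5) = -5*(-5) = 25)
(-129 + √(52 - 2))*j(1) = (-129 + √(52 - 2))*25 = (-129 + √50)*25 = (-129 + 5*√2)*25 = -3225 + 125*√2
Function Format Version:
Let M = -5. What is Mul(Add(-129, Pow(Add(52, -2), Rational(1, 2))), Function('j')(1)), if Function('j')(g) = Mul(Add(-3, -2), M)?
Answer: Add(-3225, Mul(125, Pow(2, Rational(1, 2)))) ≈ -3048.2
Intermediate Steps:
Function('j')(g) = 25 (Function('j')(g) = Mul(Add(-3, -2), -5) = Mul(-5, -5) = 25)
Mul(Add(-129, Pow(Add(52, -2), Rational(1, 2))), Function('j')(1)) = Mul(Add(-129, Pow(Add(52, -2), Rational(1, 2))), 25) = Mul(Add(-129, Pow(50, Rational(1, 2))), 25) = Mul(Add(-129, Mul(5, Pow(2, Rational(1, 2)))), 25) = Add(-3225, Mul(125, Pow(2, Rational(1, 2))))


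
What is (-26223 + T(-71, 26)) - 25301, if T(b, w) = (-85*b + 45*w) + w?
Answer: -44293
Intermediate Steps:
T(b, w) = -85*b + 46*w
(-26223 + T(-71, 26)) - 25301 = (-26223 + (-85*(-71) + 46*26)) - 25301 = (-26223 + (6035 + 1196)) - 25301 = (-26223 + 7231) - 25301 = -18992 - 25301 = -44293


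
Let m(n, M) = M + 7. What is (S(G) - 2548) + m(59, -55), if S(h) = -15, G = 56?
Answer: -2611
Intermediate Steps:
m(n, M) = 7 + M
(S(G) - 2548) + m(59, -55) = (-15 - 2548) + (7 - 55) = -2563 - 48 = -2611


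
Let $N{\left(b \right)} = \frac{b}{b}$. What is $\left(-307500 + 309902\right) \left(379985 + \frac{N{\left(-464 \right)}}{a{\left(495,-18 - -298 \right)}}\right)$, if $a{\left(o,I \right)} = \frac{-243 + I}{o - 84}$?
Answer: $\frac{33771774112}{37} \approx 9.1275 \cdot 10^{8}$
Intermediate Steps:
$a{\left(o,I \right)} = \frac{-243 + I}{-84 + o}$
$N{\left(b \right)} = 1$
$\left(-307500 + 309902\right) \left(379985 + \frac{N{\left(-464 \right)}}{a{\left(495,-18 - -298 \right)}}\right) = \left(-307500 + 309902\right) \left(379985 + 1 \frac{1}{\frac{1}{-84 + 495} \left(-243 - -280\right)}\right) = 2402 \left(379985 + 1 \frac{1}{\frac{1}{411} \left(-243 + \left(-18 + 298\right)\right)}\right) = 2402 \left(379985 + 1 \frac{1}{\frac{1}{411} \left(-243 + 280\right)}\right) = 2402 \left(379985 + 1 \frac{1}{\frac{1}{411} \cdot 37}\right) = 2402 \left(379985 + 1 \frac{1}{\frac{37}{411}}\right) = 2402 \left(379985 + 1 \cdot \frac{411}{37}\right) = 2402 \left(379985 + \frac{411}{37}\right) = 2402 \cdot \frac{14059856}{37} = \frac{33771774112}{37}$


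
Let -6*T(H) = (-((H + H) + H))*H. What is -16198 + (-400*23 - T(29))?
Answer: -51637/2 ≈ -25819.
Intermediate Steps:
T(H) = H²/2 (T(H) = -(-((H + H) + H))*H/6 = -(-(2*H + H))*H/6 = -(-3*H)*H/6 = -(-1)*H²/2 = H²/2)
-16198 + (-400*23 - T(29)) = -16198 + (-400*23 - 29²/2) = -16198 + (-9200 - 841/2) = -16198 - 19241/2 = -51637/2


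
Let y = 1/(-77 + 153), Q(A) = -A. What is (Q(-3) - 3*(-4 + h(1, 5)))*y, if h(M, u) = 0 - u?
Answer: 15/38 ≈ 0.39474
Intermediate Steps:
h(M, u) = -u
y = 1/76 ≈ 0.013158
(Q(-3) - 3*(-4 + h(1, 5)))*y = (-1*(-3) - 3*(-4 - 1*5))*(1/76) = (3 - 3*(-4 - 5))*(1/76) = (3 - 3*(-9))*(1/76) = (3 + 27)*(1/76) = 30*(1/76) = 15/38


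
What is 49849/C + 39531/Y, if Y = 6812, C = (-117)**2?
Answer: 67747019/7173036 ≈ 9.4447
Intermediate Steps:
C = 13689
49849/C + 39531/Y = 49849/13689 + 39531/6812 = 67747019/7173036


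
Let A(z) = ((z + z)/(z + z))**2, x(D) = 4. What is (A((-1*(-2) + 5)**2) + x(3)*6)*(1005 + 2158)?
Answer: 79075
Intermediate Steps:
A(z) = 1 (A(z) = ((2*z)/((2*z)))**2 = ((2*z)*(1/(2*z)))**2 = 1**2 = 1)
(A((-1*(-2) + 5)**2) + x(3)*6)*(1005 + 2158) = (1 + 4*6)*(1005 + 2158) = (1 + 24)*3163 = 25*3163 = 79075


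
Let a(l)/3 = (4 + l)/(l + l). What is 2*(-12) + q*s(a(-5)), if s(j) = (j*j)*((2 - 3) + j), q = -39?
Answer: -21543/1000 ≈ -21.543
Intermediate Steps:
a(l) = 3*(4 + l)/(2*l) (a(l) = 3*((4 + l)/(l + l)) = 3*((4 + l)/((2*l))) = 3*((4 + l)*(1/(2*l))) = 3*((4 + l)/(2*l)) = 3*(4 + l)/(2*l))
s(j) = j²*(-1 + j)
2*(-12) + q*s(a(-5)) = 2*(-12) - 39*(3/2 + 6/(-5))²*(-1 + (3/2 + 6/(-5))) = -24 - 39*(3/2 + 6*(-⅕))²*(-1 + (3/2 + 6*(-⅕))) = -24 - 39*(3/2 - 6/5)²*(-1 + (3/2 - 6/5)) = -24 - 39*(3/10)²*(-1 + 3/10) = -24 - 351*(-7)/(100*10) = -24 - 39*(-63/1000) = -24 + 2457/1000 = -21543/1000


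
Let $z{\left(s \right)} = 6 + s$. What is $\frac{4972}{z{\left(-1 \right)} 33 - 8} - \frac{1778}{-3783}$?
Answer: $\frac{19088222}{593931} \approx 32.139$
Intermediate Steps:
$\frac{4972}{z{\left(-1 \right)} 33 - 8} - \frac{1778}{-3783} = \frac{4972}{\left(6 - 1\right) 33 - 8} - \frac{1778}{-3783} = \frac{4972}{5 \cdot 33 - 8} - - \frac{1778}{3783} = \frac{4972}{165 - 8} + \frac{1778}{3783} = \frac{4972}{157} + \frac{1778}{3783} = \frac{19088222}{593931}$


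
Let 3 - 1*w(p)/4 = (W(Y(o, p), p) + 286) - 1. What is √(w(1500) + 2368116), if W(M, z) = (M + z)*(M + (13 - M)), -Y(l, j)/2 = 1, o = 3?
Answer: 2*√572273 ≈ 1513.0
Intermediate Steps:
Y(l, j) = -2 (Y(l, j) = -2*1 = -2)
W(M, z) = 13*M + 13*z (W(M, z) = (M + z)*13 = 13*M + 13*z)
w(p) = -1024 - 52*p (w(p) = 12 - 4*(((13*(-2) + 13*p) + 286) - 1) = 12 - 4*(((-26 + 13*p) + 286) - 1) = 12 - 4*((260 + 13*p) - 1) = 12 - 4*(259 + 13*p) = 12 + (-1036 - 52*p) = -1024 - 52*p)
√(w(1500) + 2368116) = √((-1024 - 52*1500) + 2368116) = √((-1024 - 78000) + 2368116) = √(-79024 + 2368116) = √2289092 = 2*√572273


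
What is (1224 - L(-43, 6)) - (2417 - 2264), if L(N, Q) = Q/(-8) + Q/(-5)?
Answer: 21459/20 ≈ 1072.9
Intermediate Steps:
L(N, Q) = -13*Q/40 (L(N, Q) = Q*(-⅛) + Q*(-⅕) = -Q/8 - Q/5 = -13*Q/40)
(1224 - L(-43, 6)) - (2417 - 2264) = (1224 - (-13)*6/40) - (2417 - 2264) = (1224 - 1*(-39/20)) - 1*153 = (1224 + 39/20) - 153 = 24519/20 - 153 = 21459/20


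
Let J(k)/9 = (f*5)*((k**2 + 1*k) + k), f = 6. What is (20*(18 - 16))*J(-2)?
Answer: 0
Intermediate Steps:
J(k) = 270*k**2 + 540*k (J(k) = 9*((6*5)*((k**2 + 1*k) + k)) = 9*(30*((k**2 + k) + k)) = 9*(30*((k + k**2) + k)) = 9*(30*(k**2 + 2*k)) = 9*(30*k**2 + 60*k) = 270*k**2 + 540*k)
(20*(18 - 16))*J(-2) = (20*(18 - 16))*(270*(-2)*(2 - 2)) = (20*2)*(270*(-2)*0) = 40*0 = 0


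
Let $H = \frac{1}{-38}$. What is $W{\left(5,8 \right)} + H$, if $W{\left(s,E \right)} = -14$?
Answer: $- \frac{533}{38} \approx -14.026$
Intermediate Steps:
$H = - \frac{1}{38} \approx -0.026316$
$W{\left(5,8 \right)} + H = -14 - \frac{1}{38} = - \frac{533}{38}$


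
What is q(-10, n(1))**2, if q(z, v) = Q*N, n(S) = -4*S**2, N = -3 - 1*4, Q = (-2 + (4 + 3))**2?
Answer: 30625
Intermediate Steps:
Q = 25 (Q = (-2 + 7)**2 = 5**2 = 25)
N = -7 (N = -3 - 4 = -7)
q(z, v) = -175 (q(z, v) = 25*(-7) = -175)
q(-10, n(1))**2 = (-175)**2 = 30625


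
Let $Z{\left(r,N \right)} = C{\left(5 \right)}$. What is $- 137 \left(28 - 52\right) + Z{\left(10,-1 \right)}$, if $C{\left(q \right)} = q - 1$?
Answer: $3292$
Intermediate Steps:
$C{\left(q \right)} = -1 + q$
$Z{\left(r,N \right)} = 4$ ($Z{\left(r,N \right)} = -1 + 5 = 4$)
$- 137 \left(28 - 52\right) + Z{\left(10,-1 \right)} = - 137 \left(28 - 52\right) + 4 = \left(-137\right) \left(-24\right) + 4 = 3288 + 4 = 3292$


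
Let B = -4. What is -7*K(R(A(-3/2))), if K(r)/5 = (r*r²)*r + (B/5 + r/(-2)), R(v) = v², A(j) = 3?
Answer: -458899/2 ≈ -2.2945e+5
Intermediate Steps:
K(r) = -4 + 5*r⁴ - 5*r/2 (K(r) = 5*((r*r²)*r + (-4/5 + r/(-2))) = 5*(r³*r + (-4*⅕ + r*(-½))) = 5*(r⁴ + (-⅘ - r/2)) = 5*(-⅘ + r⁴ - r/2) = -4 + 5*r⁴ - 5*r/2)
-7*K(R(A(-3/2))) = -7*(-4 + 5*(3²)⁴ - 5/2*3²) = -7*(-4 + 5*9⁴ - 5/2*9) = -7*(-4 + 5*6561 - 45/2) = -7*(-4 + 32805 - 45/2) = -7*65557/2 = -458899/2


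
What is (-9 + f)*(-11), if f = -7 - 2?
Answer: 198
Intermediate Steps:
f = -9
(-9 + f)*(-11) = (-9 - 9)*(-11) = -18*(-11) = 198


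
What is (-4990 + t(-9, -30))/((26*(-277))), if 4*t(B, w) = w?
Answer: 9995/14404 ≈ 0.69390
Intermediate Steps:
t(B, w) = w/4
(-4990 + t(-9, -30))/((26*(-277))) = (-4990 + (1/4)*(-30))/((26*(-277))) = (-4990 - 15/2)/(-7202) = -9995/2*(-1/7202) = 9995/14404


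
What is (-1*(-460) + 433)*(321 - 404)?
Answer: -74119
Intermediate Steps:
(-1*(-460) + 433)*(321 - 404) = (460 + 433)*(-83) = 893*(-83) = -74119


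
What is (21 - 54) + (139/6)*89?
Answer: 12173/6 ≈ 2028.8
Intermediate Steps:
(21 - 54) + (139/6)*89 = -33 + (139*(⅙))*89 = -33 + (139/6)*89 = -33 + 12371/6 = 12173/6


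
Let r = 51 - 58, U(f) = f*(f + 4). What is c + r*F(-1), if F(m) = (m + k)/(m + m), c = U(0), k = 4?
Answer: 21/2 ≈ 10.500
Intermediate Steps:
U(f) = f*(4 + f)
c = 0 (c = 0*(4 + 0) = 0*4 = 0)
F(m) = (4 + m)/(2*m) (F(m) = (m + 4)/(m + m) = (4 + m)/((2*m)) = (4 + m)*(1/(2*m)) = (4 + m)/(2*m))
r = -7
c + r*F(-1) = 0 - 7*(4 - 1)/(2*(-1)) = 0 - 7*(-1)*3/2 = 0 - 7*(-3/2) = 0 + 21/2 = 21/2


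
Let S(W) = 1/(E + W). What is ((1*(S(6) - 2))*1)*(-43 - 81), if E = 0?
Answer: 682/3 ≈ 227.33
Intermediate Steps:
S(W) = 1/W (S(W) = 1/(0 + W) = 1/W)
((1*(S(6) - 2))*1)*(-43 - 81) = ((1*(1/6 - 2))*1)*(-43 - 81) = ((1*(⅙ - 2))*1)*(-124) = ((1*(-11/6))*1)*(-124) = -11/6*1*(-124) = -11/6*(-124) = 682/3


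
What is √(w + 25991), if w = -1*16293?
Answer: √9698 ≈ 98.478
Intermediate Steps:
w = -16293
√(w + 25991) = √(-16293 + 25991) = √9698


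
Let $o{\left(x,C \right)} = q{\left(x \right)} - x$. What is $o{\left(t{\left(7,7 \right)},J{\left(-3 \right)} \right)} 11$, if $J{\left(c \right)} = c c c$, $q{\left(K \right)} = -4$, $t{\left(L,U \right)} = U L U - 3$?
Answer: $-3784$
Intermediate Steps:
$t{\left(L,U \right)} = -3 + L U^{2}$ ($t{\left(L,U \right)} = L U U - 3 = L U^{2} - 3 = -3 + L U^{2}$)
$J{\left(c \right)} = c^{3}$ ($J{\left(c \right)} = c^{2} c = c^{3}$)
$o{\left(x,C \right)} = -4 - x$
$o{\left(t{\left(7,7 \right)},J{\left(-3 \right)} \right)} 11 = \left(-4 - \left(-3 + 7 \cdot 7^{2}\right)\right) 11 = \left(-4 - \left(-3 + 7 \cdot 49\right)\right) 11 = \left(-4 - \left(-3 + 343\right)\right) 11 = \left(-4 - 340\right) 11 = \left(-344\right) 11 = -3784$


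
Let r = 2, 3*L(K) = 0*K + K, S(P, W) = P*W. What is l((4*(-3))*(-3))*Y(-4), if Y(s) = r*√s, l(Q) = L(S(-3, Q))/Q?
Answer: -4*I ≈ -4.0*I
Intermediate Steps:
L(K) = K/3 (L(K) = (0*K + K)/3 = (0 + K)/3 = K/3)
l(Q) = -1 (l(Q) = ((-3*Q)/3)/Q = (-Q)/Q = -1)
Y(s) = 2*√s
l((4*(-3))*(-3))*Y(-4) = -2*√(-4) = -2*2*I = -4*I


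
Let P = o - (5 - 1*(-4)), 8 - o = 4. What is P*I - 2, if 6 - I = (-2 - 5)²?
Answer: 213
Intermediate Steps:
o = 4 (o = 8 - 1*4 = 8 - 4 = 4)
I = -43 (I = 6 - (-2 - 5)² = 6 - 1*(-7)² = 6 - 1*49 = 6 - 49 = -43)
P = -5 (P = 4 - (5 - 1*(-4)) = 4 - (5 + 4) = 4 - 1*9 = 4 - 9 = -5)
P*I - 2 = -5*(-43) - 2 = 215 - 2 = 213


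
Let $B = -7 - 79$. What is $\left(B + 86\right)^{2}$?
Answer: $0$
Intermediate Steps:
$B = -86$ ($B = -7 - 79 = -86$)
$\left(B + 86\right)^{2} = \left(-86 + 86\right)^{2} = 0^{2} = 0$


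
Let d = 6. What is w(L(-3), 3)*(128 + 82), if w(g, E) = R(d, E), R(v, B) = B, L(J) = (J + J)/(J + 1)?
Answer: 630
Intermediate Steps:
L(J) = 2*J/(1 + J) (L(J) = (2*J)/(1 + J) = 2*J/(1 + J))
w(g, E) = E
w(L(-3), 3)*(128 + 82) = 3*(128 + 82) = 3*210 = 630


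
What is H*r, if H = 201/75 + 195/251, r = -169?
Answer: -3665948/6275 ≈ -584.21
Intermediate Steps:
H = 21692/6275 (H = 201*(1/75) + 195*(1/251) = 67/25 + 195/251 = 21692/6275 ≈ 3.4569)
H*r = (21692/6275)*(-169) = -3665948/6275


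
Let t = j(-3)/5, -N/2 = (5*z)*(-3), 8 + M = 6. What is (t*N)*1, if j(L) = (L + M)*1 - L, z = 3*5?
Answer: -180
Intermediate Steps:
M = -2 (M = -8 + 6 = -2)
z = 15
j(L) = -2 (j(L) = (L - 2)*1 - L = (-2 + L)*1 - L = (-2 + L) - L = -2)
N = 450 (N = -2*5*15*(-3) = -150*(-3) = -2*(-225) = 450)
t = -2/5 ≈ -0.40000
(t*N)*1 = -2/5*450*1 = -180*1 = -180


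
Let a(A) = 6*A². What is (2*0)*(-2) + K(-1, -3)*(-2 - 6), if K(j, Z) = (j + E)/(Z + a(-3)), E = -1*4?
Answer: 40/51 ≈ 0.78431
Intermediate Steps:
E = -4
K(j, Z) = (-4 + j)/(54 + Z) (K(j, Z) = (j - 4)/(Z + 6*(-3)²) = (-4 + j)/(Z + 6*9) = (-4 + j)/(Z + 54) = (-4 + j)/(54 + Z))
(2*0)*(-2) + K(-1, -3)*(-2 - 6) = (2*0)*(-2) + ((-4 - 1)/(54 - 3))*(-2 - 6) = 0*(-2) + (-5/51)*(-8) = 0 + ((1/51)*(-5))*(-8) = 0 - 5/51*(-8) = 0 + 40/51 = 40/51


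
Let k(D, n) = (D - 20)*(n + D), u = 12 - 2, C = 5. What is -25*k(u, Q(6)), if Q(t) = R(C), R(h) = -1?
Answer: 2250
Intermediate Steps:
Q(t) = -1
u = 10
k(D, n) = (-20 + D)*(D + n)
-25*k(u, Q(6)) = -25*(10² - 20*10 - 20*(-1) + 10*(-1)) = -25*(100 - 200 + 20 - 10) = -25*(-90) = 2250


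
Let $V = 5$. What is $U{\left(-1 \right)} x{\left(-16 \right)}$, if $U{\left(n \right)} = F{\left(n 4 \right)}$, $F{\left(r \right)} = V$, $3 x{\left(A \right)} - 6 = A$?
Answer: $- \frac{50}{3} \approx -16.667$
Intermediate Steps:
$x{\left(A \right)} = 2 + \frac{A}{3}$
$F{\left(r \right)} = 5$
$U{\left(n \right)} = 5$
$U{\left(-1 \right)} x{\left(-16 \right)} = 5 \left(2 + \frac{1}{3} \left(-16\right)\right) = 5 \left(2 - \frac{16}{3}\right) = 5 \left(- \frac{10}{3}\right) = - \frac{50}{3}$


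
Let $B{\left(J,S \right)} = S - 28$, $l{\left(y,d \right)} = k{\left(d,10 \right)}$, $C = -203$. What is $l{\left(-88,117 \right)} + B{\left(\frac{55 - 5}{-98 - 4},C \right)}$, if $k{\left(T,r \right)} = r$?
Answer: $-221$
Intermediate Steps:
$l{\left(y,d \right)} = 10$
$B{\left(J,S \right)} = -28 + S$ ($B{\left(J,S \right)} = S - 28 = -28 + S$)
$l{\left(-88,117 \right)} + B{\left(\frac{55 - 5}{-98 - 4},C \right)} = 10 - 231 = -221$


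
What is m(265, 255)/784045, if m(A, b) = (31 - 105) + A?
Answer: 191/784045 ≈ 0.00024361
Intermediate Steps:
m(A, b) = -74 + A
m(265, 255)/784045 = (-74 + 265)/784045 = 191*(1/784045) = 191/784045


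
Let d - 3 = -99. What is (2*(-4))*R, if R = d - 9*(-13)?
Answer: -168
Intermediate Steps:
d = -96 (d = 3 - 99 = -96)
R = 21 (R = -96 - 9*(-13) = -96 + 117 = 21)
(2*(-4))*R = (2*(-4))*21 = -8*21 = -168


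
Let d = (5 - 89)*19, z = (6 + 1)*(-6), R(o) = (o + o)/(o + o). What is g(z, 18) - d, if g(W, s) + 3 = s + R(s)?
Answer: 1612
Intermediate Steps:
R(o) = 1 (R(o) = (2*o)/((2*o)) = (2*o)*(1/(2*o)) = 1)
z = -42 (z = 7*(-6) = -42)
d = -1596 (d = -84*19 = -1596)
g(W, s) = -2 + s (g(W, s) = -3 + (s + 1) = -3 + (1 + s) = -2 + s)
g(z, 18) - d = (-2 + 18) - 1*(-1596) = 16 + 1596 = 1612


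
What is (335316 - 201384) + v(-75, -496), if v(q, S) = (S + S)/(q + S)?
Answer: 76476164/571 ≈ 1.3393e+5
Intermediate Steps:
v(q, S) = 2*S/(S + q) (v(q, S) = (2*S)/(S + q) = 2*S/(S + q))
(335316 - 201384) + v(-75, -496) = (335316 - 201384) + 2*(-496)/(-496 - 75) = 133932 + 2*(-496)/(-571) = 133932 + 2*(-496)*(-1/571) = 133932 + 992/571 = 76476164/571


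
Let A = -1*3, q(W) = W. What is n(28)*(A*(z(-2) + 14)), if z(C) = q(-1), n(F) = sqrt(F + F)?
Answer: -78*sqrt(14) ≈ -291.85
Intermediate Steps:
n(F) = sqrt(2)*sqrt(F) (n(F) = sqrt(2*F) = sqrt(2)*sqrt(F))
z(C) = -1
A = -3
n(28)*(A*(z(-2) + 14)) = (sqrt(2)*sqrt(28))*(-3*(-1 + 14)) = (sqrt(2)*(2*sqrt(7)))*(-3*13) = (2*sqrt(14))*(-39) = -78*sqrt(14)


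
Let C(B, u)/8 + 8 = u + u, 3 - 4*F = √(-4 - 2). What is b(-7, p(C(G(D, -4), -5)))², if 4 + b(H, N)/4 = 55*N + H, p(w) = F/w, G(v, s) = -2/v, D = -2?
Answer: 14081617/6912 - 119185*I*√6/3456 ≈ 2037.3 - 84.474*I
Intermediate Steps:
F = ¾ - I*√6/4 (F = ¾ - √(-4 - 2)/4 = ¾ - I*√6/4 ≈ 0.75 - 0.61237*I)
C(B, u) = -64 + 16*u (C(B, u) = -64 + 8*(u + u) = -64 + 8*(2*u) = -64 + 16*u)
p(w) = (¾ - I*√6/4)/w
b(H, N) = -16 + 4*H + 220*N (b(H, N) = -16 + 4*(55*N + H) = -16 + 4*(H + 55*N) = -16 + (4*H + 220*N) = -16 + 4*H + 220*N)
b(-7, p(C(G(D, -4), -5)))² = (-16 + 4*(-7) + 220*((3 - I*√6)/(4*(-64 + 16*(-5)))))² = (-16 - 28 + 220*((3 - I*√6)/(4*(-64 - 80))))² = (-16 - 28 + 220*((¼)*(3 - I*√6)/(-144)))² = (-16 - 28 + 220*((¼)*(-1/144)*(3 - I*√6)))² = (-16 - 28 + 220*(-1/192 + I*√6/576))² = (-16 - 28 + (-55/48 + 55*I*√6/144))² = (-2167/48 + 55*I*√6/144)²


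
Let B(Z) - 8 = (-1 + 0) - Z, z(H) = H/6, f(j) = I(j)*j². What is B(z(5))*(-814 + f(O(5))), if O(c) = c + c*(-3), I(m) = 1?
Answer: -4403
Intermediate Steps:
O(c) = -2*c (O(c) = c - 3*c = -2*c)
f(j) = j² (f(j) = 1*j² = j²)
z(H) = H/6 (z(H) = H*(⅙) = H/6)
B(Z) = 7 - Z (B(Z) = 8 + ((-1 + 0) - Z) = 8 + (-1 - Z) = 7 - Z)
B(z(5))*(-814 + f(O(5))) = (7 - 5/6)*(-814 + (-2*5)²) = (7 - 1*⅚)*(-814 + (-10)²) = (7 - ⅚)*(-814 + 100) = (37/6)*(-714) = -4403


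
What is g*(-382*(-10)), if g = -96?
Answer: -366720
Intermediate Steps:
g*(-382*(-10)) = -(-36672)*(-10) = -96*3820 = -366720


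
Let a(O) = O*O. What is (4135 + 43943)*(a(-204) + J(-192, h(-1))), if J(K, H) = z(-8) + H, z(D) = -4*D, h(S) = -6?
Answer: 2002064076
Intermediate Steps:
J(K, H) = 32 + H (J(K, H) = -4*(-8) + H = 32 + H)
a(O) = O**2
(4135 + 43943)*(a(-204) + J(-192, h(-1))) = (4135 + 43943)*((-204)**2 + (32 - 6)) = 48078*(41616 + 26) = 48078*41642 = 2002064076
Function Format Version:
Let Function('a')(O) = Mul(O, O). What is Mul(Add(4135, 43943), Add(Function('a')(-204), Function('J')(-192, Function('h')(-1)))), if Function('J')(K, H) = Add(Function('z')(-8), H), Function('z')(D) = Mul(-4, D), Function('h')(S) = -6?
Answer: 2002064076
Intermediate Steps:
Function('J')(K, H) = Add(32, H) (Function('J')(K, H) = Add(Mul(-4, -8), H) = Add(32, H))
Function('a')(O) = Pow(O, 2)
Mul(Add(4135, 43943), Add(Function('a')(-204), Function('J')(-192, Function('h')(-1)))) = Mul(Add(4135, 43943), Add(Pow(-204, 2), Add(32, -6))) = Mul(48078, Add(41616, 26)) = Mul(48078, 41642) = 2002064076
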